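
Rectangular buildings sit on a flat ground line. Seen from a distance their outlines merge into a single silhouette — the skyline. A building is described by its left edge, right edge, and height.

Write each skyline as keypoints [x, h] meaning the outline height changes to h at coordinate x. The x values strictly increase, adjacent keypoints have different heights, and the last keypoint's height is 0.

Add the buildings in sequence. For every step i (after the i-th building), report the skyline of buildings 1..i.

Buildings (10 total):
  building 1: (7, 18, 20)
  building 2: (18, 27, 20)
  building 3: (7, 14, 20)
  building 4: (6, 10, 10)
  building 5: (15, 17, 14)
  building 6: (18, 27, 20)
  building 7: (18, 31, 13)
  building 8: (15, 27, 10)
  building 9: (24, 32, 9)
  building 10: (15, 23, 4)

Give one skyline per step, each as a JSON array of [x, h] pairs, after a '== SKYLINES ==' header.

== SKYLINES ==
[[7,20],[18,0]]
[[7,20],[27,0]]
[[7,20],[27,0]]
[[6,10],[7,20],[27,0]]
[[6,10],[7,20],[27,0]]
[[6,10],[7,20],[27,0]]
[[6,10],[7,20],[27,13],[31,0]]
[[6,10],[7,20],[27,13],[31,0]]
[[6,10],[7,20],[27,13],[31,9],[32,0]]
[[6,10],[7,20],[27,13],[31,9],[32,0]]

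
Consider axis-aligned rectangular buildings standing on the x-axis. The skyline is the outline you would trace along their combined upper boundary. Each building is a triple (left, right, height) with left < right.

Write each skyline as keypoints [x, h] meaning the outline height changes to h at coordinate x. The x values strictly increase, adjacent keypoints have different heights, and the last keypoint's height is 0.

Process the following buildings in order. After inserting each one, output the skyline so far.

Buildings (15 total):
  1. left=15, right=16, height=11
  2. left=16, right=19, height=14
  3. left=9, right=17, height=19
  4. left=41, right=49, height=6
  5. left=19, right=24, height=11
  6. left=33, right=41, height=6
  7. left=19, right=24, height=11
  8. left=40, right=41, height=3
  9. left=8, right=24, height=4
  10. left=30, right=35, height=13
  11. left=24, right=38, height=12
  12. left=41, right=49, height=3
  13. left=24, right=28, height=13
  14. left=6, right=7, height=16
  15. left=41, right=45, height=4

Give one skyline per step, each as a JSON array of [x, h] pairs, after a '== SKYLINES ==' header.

== SKYLINES ==
[[15,11],[16,0]]
[[15,11],[16,14],[19,0]]
[[9,19],[17,14],[19,0]]
[[9,19],[17,14],[19,0],[41,6],[49,0]]
[[9,19],[17,14],[19,11],[24,0],[41,6],[49,0]]
[[9,19],[17,14],[19,11],[24,0],[33,6],[49,0]]
[[9,19],[17,14],[19,11],[24,0],[33,6],[49,0]]
[[9,19],[17,14],[19,11],[24,0],[33,6],[49,0]]
[[8,4],[9,19],[17,14],[19,11],[24,0],[33,6],[49,0]]
[[8,4],[9,19],[17,14],[19,11],[24,0],[30,13],[35,6],[49,0]]
[[8,4],[9,19],[17,14],[19,11],[24,12],[30,13],[35,12],[38,6],[49,0]]
[[8,4],[9,19],[17,14],[19,11],[24,12],[30,13],[35,12],[38,6],[49,0]]
[[8,4],[9,19],[17,14],[19,11],[24,13],[28,12],[30,13],[35,12],[38,6],[49,0]]
[[6,16],[7,0],[8,4],[9,19],[17,14],[19,11],[24,13],[28,12],[30,13],[35,12],[38,6],[49,0]]
[[6,16],[7,0],[8,4],[9,19],[17,14],[19,11],[24,13],[28,12],[30,13],[35,12],[38,6],[49,0]]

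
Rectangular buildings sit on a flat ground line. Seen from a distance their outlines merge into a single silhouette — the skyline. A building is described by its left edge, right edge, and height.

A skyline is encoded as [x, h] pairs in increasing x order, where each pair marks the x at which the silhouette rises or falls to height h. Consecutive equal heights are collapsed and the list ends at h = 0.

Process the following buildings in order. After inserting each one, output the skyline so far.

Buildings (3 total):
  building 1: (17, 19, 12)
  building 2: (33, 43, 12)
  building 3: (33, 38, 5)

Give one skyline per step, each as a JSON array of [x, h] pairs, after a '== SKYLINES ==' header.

== SKYLINES ==
[[17,12],[19,0]]
[[17,12],[19,0],[33,12],[43,0]]
[[17,12],[19,0],[33,12],[43,0]]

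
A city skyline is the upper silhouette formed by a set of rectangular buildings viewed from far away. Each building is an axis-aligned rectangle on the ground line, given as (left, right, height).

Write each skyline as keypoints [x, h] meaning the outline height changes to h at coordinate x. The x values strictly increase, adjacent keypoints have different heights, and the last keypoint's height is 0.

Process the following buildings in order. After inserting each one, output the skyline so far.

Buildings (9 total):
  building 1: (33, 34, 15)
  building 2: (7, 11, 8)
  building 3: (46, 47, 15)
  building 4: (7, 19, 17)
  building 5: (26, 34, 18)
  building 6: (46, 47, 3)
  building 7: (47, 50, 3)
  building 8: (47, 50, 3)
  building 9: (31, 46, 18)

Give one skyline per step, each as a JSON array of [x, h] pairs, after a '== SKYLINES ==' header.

== SKYLINES ==
[[33,15],[34,0]]
[[7,8],[11,0],[33,15],[34,0]]
[[7,8],[11,0],[33,15],[34,0],[46,15],[47,0]]
[[7,17],[19,0],[33,15],[34,0],[46,15],[47,0]]
[[7,17],[19,0],[26,18],[34,0],[46,15],[47,0]]
[[7,17],[19,0],[26,18],[34,0],[46,15],[47,0]]
[[7,17],[19,0],[26,18],[34,0],[46,15],[47,3],[50,0]]
[[7,17],[19,0],[26,18],[34,0],[46,15],[47,3],[50,0]]
[[7,17],[19,0],[26,18],[46,15],[47,3],[50,0]]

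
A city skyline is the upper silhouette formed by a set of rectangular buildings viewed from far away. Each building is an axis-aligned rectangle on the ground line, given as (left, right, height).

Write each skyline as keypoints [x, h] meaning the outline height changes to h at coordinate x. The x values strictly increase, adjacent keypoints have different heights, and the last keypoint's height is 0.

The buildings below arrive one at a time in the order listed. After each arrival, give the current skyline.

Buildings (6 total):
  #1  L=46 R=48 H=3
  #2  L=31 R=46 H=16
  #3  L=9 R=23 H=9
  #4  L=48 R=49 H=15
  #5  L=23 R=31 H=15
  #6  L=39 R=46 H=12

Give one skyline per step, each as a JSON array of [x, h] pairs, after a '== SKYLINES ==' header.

== SKYLINES ==
[[46,3],[48,0]]
[[31,16],[46,3],[48,0]]
[[9,9],[23,0],[31,16],[46,3],[48,0]]
[[9,9],[23,0],[31,16],[46,3],[48,15],[49,0]]
[[9,9],[23,15],[31,16],[46,3],[48,15],[49,0]]
[[9,9],[23,15],[31,16],[46,3],[48,15],[49,0]]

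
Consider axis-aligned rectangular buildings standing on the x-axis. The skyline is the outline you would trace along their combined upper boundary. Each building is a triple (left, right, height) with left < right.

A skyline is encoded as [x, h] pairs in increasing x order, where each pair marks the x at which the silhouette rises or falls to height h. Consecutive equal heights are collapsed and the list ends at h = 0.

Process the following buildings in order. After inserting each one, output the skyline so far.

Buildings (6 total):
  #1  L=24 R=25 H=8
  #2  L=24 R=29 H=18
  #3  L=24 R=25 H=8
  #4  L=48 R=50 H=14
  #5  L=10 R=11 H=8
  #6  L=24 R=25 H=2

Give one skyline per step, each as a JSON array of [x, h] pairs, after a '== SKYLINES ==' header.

== SKYLINES ==
[[24,8],[25,0]]
[[24,18],[29,0]]
[[24,18],[29,0]]
[[24,18],[29,0],[48,14],[50,0]]
[[10,8],[11,0],[24,18],[29,0],[48,14],[50,0]]
[[10,8],[11,0],[24,18],[29,0],[48,14],[50,0]]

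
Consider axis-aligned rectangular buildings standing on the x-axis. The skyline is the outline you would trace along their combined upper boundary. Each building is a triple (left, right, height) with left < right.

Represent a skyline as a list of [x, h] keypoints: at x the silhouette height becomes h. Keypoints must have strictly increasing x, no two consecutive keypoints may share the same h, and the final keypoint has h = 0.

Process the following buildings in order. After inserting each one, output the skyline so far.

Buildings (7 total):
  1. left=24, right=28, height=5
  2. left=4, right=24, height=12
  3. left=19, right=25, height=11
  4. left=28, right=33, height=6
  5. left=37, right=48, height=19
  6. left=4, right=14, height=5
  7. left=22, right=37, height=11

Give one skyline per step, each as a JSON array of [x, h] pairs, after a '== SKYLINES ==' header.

== SKYLINES ==
[[24,5],[28,0]]
[[4,12],[24,5],[28,0]]
[[4,12],[24,11],[25,5],[28,0]]
[[4,12],[24,11],[25,5],[28,6],[33,0]]
[[4,12],[24,11],[25,5],[28,6],[33,0],[37,19],[48,0]]
[[4,12],[24,11],[25,5],[28,6],[33,0],[37,19],[48,0]]
[[4,12],[24,11],[37,19],[48,0]]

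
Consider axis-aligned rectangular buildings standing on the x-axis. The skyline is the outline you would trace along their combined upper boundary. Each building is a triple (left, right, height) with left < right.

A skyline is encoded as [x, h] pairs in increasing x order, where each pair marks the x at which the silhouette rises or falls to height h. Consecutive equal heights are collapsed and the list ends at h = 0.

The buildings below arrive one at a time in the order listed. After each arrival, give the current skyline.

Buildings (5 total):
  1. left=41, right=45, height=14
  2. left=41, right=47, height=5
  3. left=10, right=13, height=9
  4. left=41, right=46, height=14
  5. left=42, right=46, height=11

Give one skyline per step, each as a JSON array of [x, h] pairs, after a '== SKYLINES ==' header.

== SKYLINES ==
[[41,14],[45,0]]
[[41,14],[45,5],[47,0]]
[[10,9],[13,0],[41,14],[45,5],[47,0]]
[[10,9],[13,0],[41,14],[46,5],[47,0]]
[[10,9],[13,0],[41,14],[46,5],[47,0]]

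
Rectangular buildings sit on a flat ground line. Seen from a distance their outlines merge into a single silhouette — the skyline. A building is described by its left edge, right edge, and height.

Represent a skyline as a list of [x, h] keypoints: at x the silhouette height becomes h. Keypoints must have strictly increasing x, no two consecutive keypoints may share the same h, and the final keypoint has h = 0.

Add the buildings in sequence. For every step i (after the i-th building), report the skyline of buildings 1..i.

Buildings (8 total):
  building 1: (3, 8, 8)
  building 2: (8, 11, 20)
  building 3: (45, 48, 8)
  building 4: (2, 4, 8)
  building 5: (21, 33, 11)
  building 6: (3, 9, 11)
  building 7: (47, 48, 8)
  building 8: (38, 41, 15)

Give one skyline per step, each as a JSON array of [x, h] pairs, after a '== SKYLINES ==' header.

== SKYLINES ==
[[3,8],[8,0]]
[[3,8],[8,20],[11,0]]
[[3,8],[8,20],[11,0],[45,8],[48,0]]
[[2,8],[8,20],[11,0],[45,8],[48,0]]
[[2,8],[8,20],[11,0],[21,11],[33,0],[45,8],[48,0]]
[[2,8],[3,11],[8,20],[11,0],[21,11],[33,0],[45,8],[48,0]]
[[2,8],[3,11],[8,20],[11,0],[21,11],[33,0],[45,8],[48,0]]
[[2,8],[3,11],[8,20],[11,0],[21,11],[33,0],[38,15],[41,0],[45,8],[48,0]]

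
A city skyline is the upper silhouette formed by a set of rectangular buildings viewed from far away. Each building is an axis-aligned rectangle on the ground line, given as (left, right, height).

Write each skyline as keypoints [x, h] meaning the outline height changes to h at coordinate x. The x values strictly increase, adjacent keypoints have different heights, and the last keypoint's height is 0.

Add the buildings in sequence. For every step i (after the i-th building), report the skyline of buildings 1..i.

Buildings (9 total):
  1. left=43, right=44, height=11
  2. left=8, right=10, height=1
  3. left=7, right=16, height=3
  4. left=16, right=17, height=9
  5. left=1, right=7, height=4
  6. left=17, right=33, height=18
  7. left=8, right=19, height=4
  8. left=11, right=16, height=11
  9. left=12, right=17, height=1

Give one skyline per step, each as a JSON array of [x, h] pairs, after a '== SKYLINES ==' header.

== SKYLINES ==
[[43,11],[44,0]]
[[8,1],[10,0],[43,11],[44,0]]
[[7,3],[16,0],[43,11],[44,0]]
[[7,3],[16,9],[17,0],[43,11],[44,0]]
[[1,4],[7,3],[16,9],[17,0],[43,11],[44,0]]
[[1,4],[7,3],[16,9],[17,18],[33,0],[43,11],[44,0]]
[[1,4],[7,3],[8,4],[16,9],[17,18],[33,0],[43,11],[44,0]]
[[1,4],[7,3],[8,4],[11,11],[16,9],[17,18],[33,0],[43,11],[44,0]]
[[1,4],[7,3],[8,4],[11,11],[16,9],[17,18],[33,0],[43,11],[44,0]]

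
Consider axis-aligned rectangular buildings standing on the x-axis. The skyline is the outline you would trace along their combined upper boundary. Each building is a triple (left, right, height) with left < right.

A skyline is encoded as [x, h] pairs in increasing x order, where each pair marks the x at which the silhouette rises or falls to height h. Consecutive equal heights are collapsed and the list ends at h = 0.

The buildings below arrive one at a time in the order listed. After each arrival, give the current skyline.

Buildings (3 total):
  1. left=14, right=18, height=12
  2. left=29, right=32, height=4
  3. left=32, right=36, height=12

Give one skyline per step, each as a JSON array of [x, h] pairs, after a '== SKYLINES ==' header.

== SKYLINES ==
[[14,12],[18,0]]
[[14,12],[18,0],[29,4],[32,0]]
[[14,12],[18,0],[29,4],[32,12],[36,0]]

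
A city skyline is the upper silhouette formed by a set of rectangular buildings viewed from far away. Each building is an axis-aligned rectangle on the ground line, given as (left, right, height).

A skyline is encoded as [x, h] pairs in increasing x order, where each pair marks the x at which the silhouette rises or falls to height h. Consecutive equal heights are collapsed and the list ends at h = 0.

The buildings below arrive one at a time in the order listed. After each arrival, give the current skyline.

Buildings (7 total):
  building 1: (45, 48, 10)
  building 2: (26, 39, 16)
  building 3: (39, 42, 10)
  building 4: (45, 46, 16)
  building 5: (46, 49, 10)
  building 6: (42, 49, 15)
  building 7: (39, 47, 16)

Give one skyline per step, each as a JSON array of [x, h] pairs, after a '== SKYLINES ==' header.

== SKYLINES ==
[[45,10],[48,0]]
[[26,16],[39,0],[45,10],[48,0]]
[[26,16],[39,10],[42,0],[45,10],[48,0]]
[[26,16],[39,10],[42,0],[45,16],[46,10],[48,0]]
[[26,16],[39,10],[42,0],[45,16],[46,10],[49,0]]
[[26,16],[39,10],[42,15],[45,16],[46,15],[49,0]]
[[26,16],[47,15],[49,0]]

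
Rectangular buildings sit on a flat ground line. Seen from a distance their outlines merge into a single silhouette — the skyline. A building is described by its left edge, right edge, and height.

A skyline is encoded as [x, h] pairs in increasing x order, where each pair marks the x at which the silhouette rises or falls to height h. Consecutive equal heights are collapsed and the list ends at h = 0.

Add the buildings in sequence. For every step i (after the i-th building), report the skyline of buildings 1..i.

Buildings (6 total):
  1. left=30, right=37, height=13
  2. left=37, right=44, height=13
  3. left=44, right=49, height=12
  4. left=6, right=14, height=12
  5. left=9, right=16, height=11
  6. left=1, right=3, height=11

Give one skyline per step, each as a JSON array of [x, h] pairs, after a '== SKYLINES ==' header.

== SKYLINES ==
[[30,13],[37,0]]
[[30,13],[44,0]]
[[30,13],[44,12],[49,0]]
[[6,12],[14,0],[30,13],[44,12],[49,0]]
[[6,12],[14,11],[16,0],[30,13],[44,12],[49,0]]
[[1,11],[3,0],[6,12],[14,11],[16,0],[30,13],[44,12],[49,0]]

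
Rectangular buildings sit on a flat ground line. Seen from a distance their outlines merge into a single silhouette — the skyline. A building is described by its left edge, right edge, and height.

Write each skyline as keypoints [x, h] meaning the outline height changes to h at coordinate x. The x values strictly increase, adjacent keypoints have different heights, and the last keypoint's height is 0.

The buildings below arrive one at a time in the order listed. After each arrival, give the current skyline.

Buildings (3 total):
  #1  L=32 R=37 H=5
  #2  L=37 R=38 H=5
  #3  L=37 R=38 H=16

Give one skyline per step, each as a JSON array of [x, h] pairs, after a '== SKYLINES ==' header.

== SKYLINES ==
[[32,5],[37,0]]
[[32,5],[38,0]]
[[32,5],[37,16],[38,0]]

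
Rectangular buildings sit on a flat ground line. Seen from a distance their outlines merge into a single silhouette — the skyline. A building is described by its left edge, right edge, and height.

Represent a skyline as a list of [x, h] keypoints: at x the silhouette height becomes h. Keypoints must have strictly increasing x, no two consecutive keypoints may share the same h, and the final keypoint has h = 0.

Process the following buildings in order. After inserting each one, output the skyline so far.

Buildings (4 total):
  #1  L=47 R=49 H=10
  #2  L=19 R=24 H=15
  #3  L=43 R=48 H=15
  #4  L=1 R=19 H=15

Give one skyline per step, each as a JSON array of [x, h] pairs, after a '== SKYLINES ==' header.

== SKYLINES ==
[[47,10],[49,0]]
[[19,15],[24,0],[47,10],[49,0]]
[[19,15],[24,0],[43,15],[48,10],[49,0]]
[[1,15],[24,0],[43,15],[48,10],[49,0]]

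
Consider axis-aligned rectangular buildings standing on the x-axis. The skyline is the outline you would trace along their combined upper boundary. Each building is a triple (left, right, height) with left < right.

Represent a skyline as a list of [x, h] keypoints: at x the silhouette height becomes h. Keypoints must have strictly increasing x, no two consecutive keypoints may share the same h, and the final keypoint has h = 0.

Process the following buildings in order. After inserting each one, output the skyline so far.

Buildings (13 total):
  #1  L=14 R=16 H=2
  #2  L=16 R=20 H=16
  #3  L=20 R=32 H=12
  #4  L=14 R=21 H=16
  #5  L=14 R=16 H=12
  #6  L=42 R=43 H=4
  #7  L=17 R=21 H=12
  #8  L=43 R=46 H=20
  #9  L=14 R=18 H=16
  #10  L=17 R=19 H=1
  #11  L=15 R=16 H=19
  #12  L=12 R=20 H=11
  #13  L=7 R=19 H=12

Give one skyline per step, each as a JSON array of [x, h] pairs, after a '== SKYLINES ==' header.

== SKYLINES ==
[[14,2],[16,0]]
[[14,2],[16,16],[20,0]]
[[14,2],[16,16],[20,12],[32,0]]
[[14,16],[21,12],[32,0]]
[[14,16],[21,12],[32,0]]
[[14,16],[21,12],[32,0],[42,4],[43,0]]
[[14,16],[21,12],[32,0],[42,4],[43,0]]
[[14,16],[21,12],[32,0],[42,4],[43,20],[46,0]]
[[14,16],[21,12],[32,0],[42,4],[43,20],[46,0]]
[[14,16],[21,12],[32,0],[42,4],[43,20],[46,0]]
[[14,16],[15,19],[16,16],[21,12],[32,0],[42,4],[43,20],[46,0]]
[[12,11],[14,16],[15,19],[16,16],[21,12],[32,0],[42,4],[43,20],[46,0]]
[[7,12],[14,16],[15,19],[16,16],[21,12],[32,0],[42,4],[43,20],[46,0]]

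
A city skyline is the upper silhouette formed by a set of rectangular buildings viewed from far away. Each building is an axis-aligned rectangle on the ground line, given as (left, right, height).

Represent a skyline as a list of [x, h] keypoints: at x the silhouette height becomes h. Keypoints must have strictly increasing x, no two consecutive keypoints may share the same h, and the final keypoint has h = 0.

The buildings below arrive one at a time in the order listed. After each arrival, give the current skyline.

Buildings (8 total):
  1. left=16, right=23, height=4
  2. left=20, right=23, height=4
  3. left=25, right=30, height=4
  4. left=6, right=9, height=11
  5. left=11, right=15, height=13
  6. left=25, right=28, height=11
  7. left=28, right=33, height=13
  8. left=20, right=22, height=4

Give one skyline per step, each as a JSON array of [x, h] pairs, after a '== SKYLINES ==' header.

== SKYLINES ==
[[16,4],[23,0]]
[[16,4],[23,0]]
[[16,4],[23,0],[25,4],[30,0]]
[[6,11],[9,0],[16,4],[23,0],[25,4],[30,0]]
[[6,11],[9,0],[11,13],[15,0],[16,4],[23,0],[25,4],[30,0]]
[[6,11],[9,0],[11,13],[15,0],[16,4],[23,0],[25,11],[28,4],[30,0]]
[[6,11],[9,0],[11,13],[15,0],[16,4],[23,0],[25,11],[28,13],[33,0]]
[[6,11],[9,0],[11,13],[15,0],[16,4],[23,0],[25,11],[28,13],[33,0]]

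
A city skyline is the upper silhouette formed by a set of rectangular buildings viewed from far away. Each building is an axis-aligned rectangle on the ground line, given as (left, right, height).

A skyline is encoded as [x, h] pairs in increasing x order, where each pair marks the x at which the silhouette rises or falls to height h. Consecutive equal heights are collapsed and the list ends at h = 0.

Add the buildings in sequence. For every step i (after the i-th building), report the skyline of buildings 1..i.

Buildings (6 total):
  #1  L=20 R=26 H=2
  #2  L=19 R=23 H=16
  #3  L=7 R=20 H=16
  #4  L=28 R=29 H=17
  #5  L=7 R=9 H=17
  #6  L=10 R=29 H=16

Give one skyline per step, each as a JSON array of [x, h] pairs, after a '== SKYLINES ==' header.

== SKYLINES ==
[[20,2],[26,0]]
[[19,16],[23,2],[26,0]]
[[7,16],[23,2],[26,0]]
[[7,16],[23,2],[26,0],[28,17],[29,0]]
[[7,17],[9,16],[23,2],[26,0],[28,17],[29,0]]
[[7,17],[9,16],[28,17],[29,0]]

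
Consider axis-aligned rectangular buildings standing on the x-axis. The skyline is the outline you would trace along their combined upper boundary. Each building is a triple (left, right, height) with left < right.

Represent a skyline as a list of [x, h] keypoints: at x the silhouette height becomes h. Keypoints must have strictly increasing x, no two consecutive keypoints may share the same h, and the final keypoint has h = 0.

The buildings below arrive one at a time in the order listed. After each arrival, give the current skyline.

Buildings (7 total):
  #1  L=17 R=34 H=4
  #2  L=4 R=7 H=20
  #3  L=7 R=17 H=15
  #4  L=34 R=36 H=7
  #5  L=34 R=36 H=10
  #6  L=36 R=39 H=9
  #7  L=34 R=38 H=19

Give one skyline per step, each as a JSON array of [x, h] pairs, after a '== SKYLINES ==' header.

== SKYLINES ==
[[17,4],[34,0]]
[[4,20],[7,0],[17,4],[34,0]]
[[4,20],[7,15],[17,4],[34,0]]
[[4,20],[7,15],[17,4],[34,7],[36,0]]
[[4,20],[7,15],[17,4],[34,10],[36,0]]
[[4,20],[7,15],[17,4],[34,10],[36,9],[39,0]]
[[4,20],[7,15],[17,4],[34,19],[38,9],[39,0]]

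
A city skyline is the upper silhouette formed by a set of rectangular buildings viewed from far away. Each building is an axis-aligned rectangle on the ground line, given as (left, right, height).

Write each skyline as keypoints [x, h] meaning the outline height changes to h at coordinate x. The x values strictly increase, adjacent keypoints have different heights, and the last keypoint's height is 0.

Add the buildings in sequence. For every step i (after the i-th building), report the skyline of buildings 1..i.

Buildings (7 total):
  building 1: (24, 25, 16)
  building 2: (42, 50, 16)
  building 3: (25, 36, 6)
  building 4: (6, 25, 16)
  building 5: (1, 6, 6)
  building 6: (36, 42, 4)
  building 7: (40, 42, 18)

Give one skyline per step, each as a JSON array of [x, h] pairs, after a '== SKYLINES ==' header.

== SKYLINES ==
[[24,16],[25,0]]
[[24,16],[25,0],[42,16],[50,0]]
[[24,16],[25,6],[36,0],[42,16],[50,0]]
[[6,16],[25,6],[36,0],[42,16],[50,0]]
[[1,6],[6,16],[25,6],[36,0],[42,16],[50,0]]
[[1,6],[6,16],[25,6],[36,4],[42,16],[50,0]]
[[1,6],[6,16],[25,6],[36,4],[40,18],[42,16],[50,0]]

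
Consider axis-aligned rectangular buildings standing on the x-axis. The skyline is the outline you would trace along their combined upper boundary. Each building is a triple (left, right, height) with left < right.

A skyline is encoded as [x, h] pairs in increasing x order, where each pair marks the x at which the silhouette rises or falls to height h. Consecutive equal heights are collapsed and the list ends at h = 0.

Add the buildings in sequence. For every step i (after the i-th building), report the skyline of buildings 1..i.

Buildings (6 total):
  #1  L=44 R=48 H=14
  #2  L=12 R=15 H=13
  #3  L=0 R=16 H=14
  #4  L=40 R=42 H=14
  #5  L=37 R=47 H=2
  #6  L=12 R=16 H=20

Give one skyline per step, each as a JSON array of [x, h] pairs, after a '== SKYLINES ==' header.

== SKYLINES ==
[[44,14],[48,0]]
[[12,13],[15,0],[44,14],[48,0]]
[[0,14],[16,0],[44,14],[48,0]]
[[0,14],[16,0],[40,14],[42,0],[44,14],[48,0]]
[[0,14],[16,0],[37,2],[40,14],[42,2],[44,14],[48,0]]
[[0,14],[12,20],[16,0],[37,2],[40,14],[42,2],[44,14],[48,0]]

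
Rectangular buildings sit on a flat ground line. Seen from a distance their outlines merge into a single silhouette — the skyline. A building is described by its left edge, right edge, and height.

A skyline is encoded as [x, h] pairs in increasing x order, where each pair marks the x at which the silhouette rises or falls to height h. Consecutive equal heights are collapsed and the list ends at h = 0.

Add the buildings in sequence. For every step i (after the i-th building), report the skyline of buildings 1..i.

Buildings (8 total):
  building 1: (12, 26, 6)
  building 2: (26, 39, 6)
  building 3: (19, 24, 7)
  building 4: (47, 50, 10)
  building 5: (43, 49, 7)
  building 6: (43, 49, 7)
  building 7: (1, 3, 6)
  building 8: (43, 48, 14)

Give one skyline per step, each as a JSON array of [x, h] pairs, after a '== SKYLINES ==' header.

== SKYLINES ==
[[12,6],[26,0]]
[[12,6],[39,0]]
[[12,6],[19,7],[24,6],[39,0]]
[[12,6],[19,7],[24,6],[39,0],[47,10],[50,0]]
[[12,6],[19,7],[24,6],[39,0],[43,7],[47,10],[50,0]]
[[12,6],[19,7],[24,6],[39,0],[43,7],[47,10],[50,0]]
[[1,6],[3,0],[12,6],[19,7],[24,6],[39,0],[43,7],[47,10],[50,0]]
[[1,6],[3,0],[12,6],[19,7],[24,6],[39,0],[43,14],[48,10],[50,0]]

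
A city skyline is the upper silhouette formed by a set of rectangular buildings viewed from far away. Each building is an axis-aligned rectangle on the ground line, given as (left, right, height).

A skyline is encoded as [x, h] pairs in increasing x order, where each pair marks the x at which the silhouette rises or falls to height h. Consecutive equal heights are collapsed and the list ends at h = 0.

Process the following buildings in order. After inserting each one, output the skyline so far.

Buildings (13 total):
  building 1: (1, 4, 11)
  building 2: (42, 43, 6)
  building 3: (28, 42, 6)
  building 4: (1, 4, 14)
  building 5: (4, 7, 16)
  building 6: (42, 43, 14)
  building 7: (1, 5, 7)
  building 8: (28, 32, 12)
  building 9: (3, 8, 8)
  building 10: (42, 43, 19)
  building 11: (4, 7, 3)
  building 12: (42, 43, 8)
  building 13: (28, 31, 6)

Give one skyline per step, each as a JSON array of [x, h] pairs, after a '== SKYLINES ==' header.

== SKYLINES ==
[[1,11],[4,0]]
[[1,11],[4,0],[42,6],[43,0]]
[[1,11],[4,0],[28,6],[43,0]]
[[1,14],[4,0],[28,6],[43,0]]
[[1,14],[4,16],[7,0],[28,6],[43,0]]
[[1,14],[4,16],[7,0],[28,6],[42,14],[43,0]]
[[1,14],[4,16],[7,0],[28,6],[42,14],[43,0]]
[[1,14],[4,16],[7,0],[28,12],[32,6],[42,14],[43,0]]
[[1,14],[4,16],[7,8],[8,0],[28,12],[32,6],[42,14],[43,0]]
[[1,14],[4,16],[7,8],[8,0],[28,12],[32,6],[42,19],[43,0]]
[[1,14],[4,16],[7,8],[8,0],[28,12],[32,6],[42,19],[43,0]]
[[1,14],[4,16],[7,8],[8,0],[28,12],[32,6],[42,19],[43,0]]
[[1,14],[4,16],[7,8],[8,0],[28,12],[32,6],[42,19],[43,0]]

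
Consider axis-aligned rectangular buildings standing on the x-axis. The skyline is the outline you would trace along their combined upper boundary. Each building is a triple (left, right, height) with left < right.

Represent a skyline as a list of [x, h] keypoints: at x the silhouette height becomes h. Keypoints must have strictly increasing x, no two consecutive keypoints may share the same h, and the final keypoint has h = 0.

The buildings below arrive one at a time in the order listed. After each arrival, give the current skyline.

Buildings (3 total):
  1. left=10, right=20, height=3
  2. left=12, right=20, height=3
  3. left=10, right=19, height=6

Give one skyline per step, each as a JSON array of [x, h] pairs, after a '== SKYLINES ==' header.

== SKYLINES ==
[[10,3],[20,0]]
[[10,3],[20,0]]
[[10,6],[19,3],[20,0]]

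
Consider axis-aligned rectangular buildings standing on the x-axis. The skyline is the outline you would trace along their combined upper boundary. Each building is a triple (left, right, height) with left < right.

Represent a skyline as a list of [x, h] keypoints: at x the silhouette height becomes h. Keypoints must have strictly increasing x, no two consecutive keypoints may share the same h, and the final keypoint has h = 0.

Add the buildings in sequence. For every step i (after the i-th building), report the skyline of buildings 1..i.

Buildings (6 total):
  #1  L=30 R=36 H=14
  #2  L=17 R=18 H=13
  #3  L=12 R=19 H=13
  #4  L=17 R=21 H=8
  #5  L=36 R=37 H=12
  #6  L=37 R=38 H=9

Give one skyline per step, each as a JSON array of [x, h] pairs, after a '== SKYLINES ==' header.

== SKYLINES ==
[[30,14],[36,0]]
[[17,13],[18,0],[30,14],[36,0]]
[[12,13],[19,0],[30,14],[36,0]]
[[12,13],[19,8],[21,0],[30,14],[36,0]]
[[12,13],[19,8],[21,0],[30,14],[36,12],[37,0]]
[[12,13],[19,8],[21,0],[30,14],[36,12],[37,9],[38,0]]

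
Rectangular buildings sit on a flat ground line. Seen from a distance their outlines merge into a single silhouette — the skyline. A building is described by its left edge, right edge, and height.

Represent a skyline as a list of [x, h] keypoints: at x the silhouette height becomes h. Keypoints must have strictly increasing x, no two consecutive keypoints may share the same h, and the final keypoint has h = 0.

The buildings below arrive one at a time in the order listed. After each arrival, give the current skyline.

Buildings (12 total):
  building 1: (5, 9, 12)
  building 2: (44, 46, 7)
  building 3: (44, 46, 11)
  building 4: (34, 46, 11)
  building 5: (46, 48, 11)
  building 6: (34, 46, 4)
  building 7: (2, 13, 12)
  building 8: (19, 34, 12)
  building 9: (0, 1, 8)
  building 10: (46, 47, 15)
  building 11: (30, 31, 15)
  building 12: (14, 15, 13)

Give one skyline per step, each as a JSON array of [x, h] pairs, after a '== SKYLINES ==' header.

== SKYLINES ==
[[5,12],[9,0]]
[[5,12],[9,0],[44,7],[46,0]]
[[5,12],[9,0],[44,11],[46,0]]
[[5,12],[9,0],[34,11],[46,0]]
[[5,12],[9,0],[34,11],[48,0]]
[[5,12],[9,0],[34,11],[48,0]]
[[2,12],[13,0],[34,11],[48,0]]
[[2,12],[13,0],[19,12],[34,11],[48,0]]
[[0,8],[1,0],[2,12],[13,0],[19,12],[34,11],[48,0]]
[[0,8],[1,0],[2,12],[13,0],[19,12],[34,11],[46,15],[47,11],[48,0]]
[[0,8],[1,0],[2,12],[13,0],[19,12],[30,15],[31,12],[34,11],[46,15],[47,11],[48,0]]
[[0,8],[1,0],[2,12],[13,0],[14,13],[15,0],[19,12],[30,15],[31,12],[34,11],[46,15],[47,11],[48,0]]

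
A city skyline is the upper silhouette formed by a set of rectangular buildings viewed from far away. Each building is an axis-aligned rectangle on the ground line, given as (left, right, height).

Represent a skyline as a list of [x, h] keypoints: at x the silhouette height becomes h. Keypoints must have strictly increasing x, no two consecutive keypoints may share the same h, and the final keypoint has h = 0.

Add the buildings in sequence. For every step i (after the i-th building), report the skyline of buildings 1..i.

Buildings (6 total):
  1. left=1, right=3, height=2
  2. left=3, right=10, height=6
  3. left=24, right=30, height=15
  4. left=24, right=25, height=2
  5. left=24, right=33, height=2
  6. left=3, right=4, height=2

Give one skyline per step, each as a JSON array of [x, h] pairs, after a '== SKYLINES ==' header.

== SKYLINES ==
[[1,2],[3,0]]
[[1,2],[3,6],[10,0]]
[[1,2],[3,6],[10,0],[24,15],[30,0]]
[[1,2],[3,6],[10,0],[24,15],[30,0]]
[[1,2],[3,6],[10,0],[24,15],[30,2],[33,0]]
[[1,2],[3,6],[10,0],[24,15],[30,2],[33,0]]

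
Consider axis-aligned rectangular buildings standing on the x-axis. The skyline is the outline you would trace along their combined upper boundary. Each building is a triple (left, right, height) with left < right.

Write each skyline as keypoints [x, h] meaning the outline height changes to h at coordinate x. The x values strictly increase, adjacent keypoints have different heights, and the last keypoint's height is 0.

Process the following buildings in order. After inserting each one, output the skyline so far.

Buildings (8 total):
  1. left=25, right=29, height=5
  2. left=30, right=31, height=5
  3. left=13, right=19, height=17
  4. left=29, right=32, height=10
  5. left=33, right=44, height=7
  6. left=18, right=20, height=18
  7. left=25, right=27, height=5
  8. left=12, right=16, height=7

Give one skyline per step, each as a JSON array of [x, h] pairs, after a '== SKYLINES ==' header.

== SKYLINES ==
[[25,5],[29,0]]
[[25,5],[29,0],[30,5],[31,0]]
[[13,17],[19,0],[25,5],[29,0],[30,5],[31,0]]
[[13,17],[19,0],[25,5],[29,10],[32,0]]
[[13,17],[19,0],[25,5],[29,10],[32,0],[33,7],[44,0]]
[[13,17],[18,18],[20,0],[25,5],[29,10],[32,0],[33,7],[44,0]]
[[13,17],[18,18],[20,0],[25,5],[29,10],[32,0],[33,7],[44,0]]
[[12,7],[13,17],[18,18],[20,0],[25,5],[29,10],[32,0],[33,7],[44,0]]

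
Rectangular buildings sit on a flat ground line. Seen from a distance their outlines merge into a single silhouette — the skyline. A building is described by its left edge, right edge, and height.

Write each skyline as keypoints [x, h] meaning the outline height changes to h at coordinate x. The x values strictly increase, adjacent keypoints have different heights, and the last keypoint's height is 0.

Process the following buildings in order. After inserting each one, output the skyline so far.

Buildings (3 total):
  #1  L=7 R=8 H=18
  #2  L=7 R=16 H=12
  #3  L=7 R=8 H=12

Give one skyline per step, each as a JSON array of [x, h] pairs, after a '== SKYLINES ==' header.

== SKYLINES ==
[[7,18],[8,0]]
[[7,18],[8,12],[16,0]]
[[7,18],[8,12],[16,0]]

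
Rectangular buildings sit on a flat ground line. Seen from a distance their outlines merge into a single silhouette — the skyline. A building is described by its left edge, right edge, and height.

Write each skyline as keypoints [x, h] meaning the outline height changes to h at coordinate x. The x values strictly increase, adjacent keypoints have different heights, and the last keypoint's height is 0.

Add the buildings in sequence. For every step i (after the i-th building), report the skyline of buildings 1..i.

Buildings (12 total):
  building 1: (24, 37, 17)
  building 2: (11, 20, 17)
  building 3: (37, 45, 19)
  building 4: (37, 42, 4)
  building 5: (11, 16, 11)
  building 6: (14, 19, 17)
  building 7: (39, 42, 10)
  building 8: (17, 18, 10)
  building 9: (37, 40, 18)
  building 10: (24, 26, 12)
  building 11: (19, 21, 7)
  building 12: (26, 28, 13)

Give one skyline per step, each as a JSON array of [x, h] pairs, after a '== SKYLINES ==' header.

== SKYLINES ==
[[24,17],[37,0]]
[[11,17],[20,0],[24,17],[37,0]]
[[11,17],[20,0],[24,17],[37,19],[45,0]]
[[11,17],[20,0],[24,17],[37,19],[45,0]]
[[11,17],[20,0],[24,17],[37,19],[45,0]]
[[11,17],[20,0],[24,17],[37,19],[45,0]]
[[11,17],[20,0],[24,17],[37,19],[45,0]]
[[11,17],[20,0],[24,17],[37,19],[45,0]]
[[11,17],[20,0],[24,17],[37,19],[45,0]]
[[11,17],[20,0],[24,17],[37,19],[45,0]]
[[11,17],[20,7],[21,0],[24,17],[37,19],[45,0]]
[[11,17],[20,7],[21,0],[24,17],[37,19],[45,0]]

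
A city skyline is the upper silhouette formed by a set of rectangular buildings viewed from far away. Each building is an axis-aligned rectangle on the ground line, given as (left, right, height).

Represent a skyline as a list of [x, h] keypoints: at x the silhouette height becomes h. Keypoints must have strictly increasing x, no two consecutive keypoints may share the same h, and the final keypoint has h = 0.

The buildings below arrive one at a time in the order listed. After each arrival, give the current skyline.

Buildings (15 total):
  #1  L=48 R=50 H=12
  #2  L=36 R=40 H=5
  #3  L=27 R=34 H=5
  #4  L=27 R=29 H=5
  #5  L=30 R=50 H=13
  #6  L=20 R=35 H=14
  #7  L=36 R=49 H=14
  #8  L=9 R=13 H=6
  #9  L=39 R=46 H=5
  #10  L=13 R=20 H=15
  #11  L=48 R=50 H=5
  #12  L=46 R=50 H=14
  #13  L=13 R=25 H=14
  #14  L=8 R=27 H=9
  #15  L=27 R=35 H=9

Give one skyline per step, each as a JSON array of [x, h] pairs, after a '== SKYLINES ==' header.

== SKYLINES ==
[[48,12],[50,0]]
[[36,5],[40,0],[48,12],[50,0]]
[[27,5],[34,0],[36,5],[40,0],[48,12],[50,0]]
[[27,5],[34,0],[36,5],[40,0],[48,12],[50,0]]
[[27,5],[30,13],[50,0]]
[[20,14],[35,13],[50,0]]
[[20,14],[35,13],[36,14],[49,13],[50,0]]
[[9,6],[13,0],[20,14],[35,13],[36,14],[49,13],[50,0]]
[[9,6],[13,0],[20,14],[35,13],[36,14],[49,13],[50,0]]
[[9,6],[13,15],[20,14],[35,13],[36,14],[49,13],[50,0]]
[[9,6],[13,15],[20,14],[35,13],[36,14],[49,13],[50,0]]
[[9,6],[13,15],[20,14],[35,13],[36,14],[50,0]]
[[9,6],[13,15],[20,14],[35,13],[36,14],[50,0]]
[[8,9],[13,15],[20,14],[35,13],[36,14],[50,0]]
[[8,9],[13,15],[20,14],[35,13],[36,14],[50,0]]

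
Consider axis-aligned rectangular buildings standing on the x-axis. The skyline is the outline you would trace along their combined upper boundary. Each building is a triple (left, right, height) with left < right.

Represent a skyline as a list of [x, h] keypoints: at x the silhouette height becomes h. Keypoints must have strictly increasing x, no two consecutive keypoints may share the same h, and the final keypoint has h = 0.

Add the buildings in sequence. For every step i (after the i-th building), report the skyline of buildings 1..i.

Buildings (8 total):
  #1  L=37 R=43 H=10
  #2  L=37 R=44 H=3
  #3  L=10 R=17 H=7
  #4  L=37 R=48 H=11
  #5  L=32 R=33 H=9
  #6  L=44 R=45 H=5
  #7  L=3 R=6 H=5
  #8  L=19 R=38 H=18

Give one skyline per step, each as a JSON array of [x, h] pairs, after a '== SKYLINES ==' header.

== SKYLINES ==
[[37,10],[43,0]]
[[37,10],[43,3],[44,0]]
[[10,7],[17,0],[37,10],[43,3],[44,0]]
[[10,7],[17,0],[37,11],[48,0]]
[[10,7],[17,0],[32,9],[33,0],[37,11],[48,0]]
[[10,7],[17,0],[32,9],[33,0],[37,11],[48,0]]
[[3,5],[6,0],[10,7],[17,0],[32,9],[33,0],[37,11],[48,0]]
[[3,5],[6,0],[10,7],[17,0],[19,18],[38,11],[48,0]]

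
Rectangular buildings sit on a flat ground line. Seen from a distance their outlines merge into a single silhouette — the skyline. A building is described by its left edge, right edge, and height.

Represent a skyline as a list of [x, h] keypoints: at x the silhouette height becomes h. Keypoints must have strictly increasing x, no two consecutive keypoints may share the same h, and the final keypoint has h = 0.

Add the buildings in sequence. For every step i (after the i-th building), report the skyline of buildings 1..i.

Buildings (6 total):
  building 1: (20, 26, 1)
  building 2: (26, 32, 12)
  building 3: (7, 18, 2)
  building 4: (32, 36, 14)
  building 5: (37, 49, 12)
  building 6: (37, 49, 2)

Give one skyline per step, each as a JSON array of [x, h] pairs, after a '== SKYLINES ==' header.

== SKYLINES ==
[[20,1],[26,0]]
[[20,1],[26,12],[32,0]]
[[7,2],[18,0],[20,1],[26,12],[32,0]]
[[7,2],[18,0],[20,1],[26,12],[32,14],[36,0]]
[[7,2],[18,0],[20,1],[26,12],[32,14],[36,0],[37,12],[49,0]]
[[7,2],[18,0],[20,1],[26,12],[32,14],[36,0],[37,12],[49,0]]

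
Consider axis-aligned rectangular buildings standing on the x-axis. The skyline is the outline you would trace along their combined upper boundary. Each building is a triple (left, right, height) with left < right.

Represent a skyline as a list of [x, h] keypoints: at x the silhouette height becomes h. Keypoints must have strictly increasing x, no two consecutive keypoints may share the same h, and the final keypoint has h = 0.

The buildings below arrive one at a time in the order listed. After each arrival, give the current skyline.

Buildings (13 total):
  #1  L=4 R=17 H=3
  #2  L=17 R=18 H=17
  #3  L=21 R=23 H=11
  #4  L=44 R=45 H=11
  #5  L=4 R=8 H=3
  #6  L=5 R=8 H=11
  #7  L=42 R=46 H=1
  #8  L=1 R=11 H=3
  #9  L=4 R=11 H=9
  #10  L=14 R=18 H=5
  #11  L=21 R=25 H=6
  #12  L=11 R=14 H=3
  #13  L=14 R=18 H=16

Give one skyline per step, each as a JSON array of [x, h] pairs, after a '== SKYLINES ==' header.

== SKYLINES ==
[[4,3],[17,0]]
[[4,3],[17,17],[18,0]]
[[4,3],[17,17],[18,0],[21,11],[23,0]]
[[4,3],[17,17],[18,0],[21,11],[23,0],[44,11],[45,0]]
[[4,3],[17,17],[18,0],[21,11],[23,0],[44,11],[45,0]]
[[4,3],[5,11],[8,3],[17,17],[18,0],[21,11],[23,0],[44,11],[45,0]]
[[4,3],[5,11],[8,3],[17,17],[18,0],[21,11],[23,0],[42,1],[44,11],[45,1],[46,0]]
[[1,3],[5,11],[8,3],[17,17],[18,0],[21,11],[23,0],[42,1],[44,11],[45,1],[46,0]]
[[1,3],[4,9],[5,11],[8,9],[11,3],[17,17],[18,0],[21,11],[23,0],[42,1],[44,11],[45,1],[46,0]]
[[1,3],[4,9],[5,11],[8,9],[11,3],[14,5],[17,17],[18,0],[21,11],[23,0],[42,1],[44,11],[45,1],[46,0]]
[[1,3],[4,9],[5,11],[8,9],[11,3],[14,5],[17,17],[18,0],[21,11],[23,6],[25,0],[42,1],[44,11],[45,1],[46,0]]
[[1,3],[4,9],[5,11],[8,9],[11,3],[14,5],[17,17],[18,0],[21,11],[23,6],[25,0],[42,1],[44,11],[45,1],[46,0]]
[[1,3],[4,9],[5,11],[8,9],[11,3],[14,16],[17,17],[18,0],[21,11],[23,6],[25,0],[42,1],[44,11],[45,1],[46,0]]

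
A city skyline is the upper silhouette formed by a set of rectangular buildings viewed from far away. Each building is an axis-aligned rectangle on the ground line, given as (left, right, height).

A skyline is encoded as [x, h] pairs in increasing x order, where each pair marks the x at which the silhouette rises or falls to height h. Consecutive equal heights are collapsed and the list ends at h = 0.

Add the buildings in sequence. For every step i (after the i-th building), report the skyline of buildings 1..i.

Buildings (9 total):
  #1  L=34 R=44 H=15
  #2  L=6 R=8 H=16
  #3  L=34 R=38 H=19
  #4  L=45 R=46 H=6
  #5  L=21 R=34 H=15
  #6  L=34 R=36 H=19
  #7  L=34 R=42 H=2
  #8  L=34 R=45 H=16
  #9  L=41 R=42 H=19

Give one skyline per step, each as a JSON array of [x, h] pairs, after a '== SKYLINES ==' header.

== SKYLINES ==
[[34,15],[44,0]]
[[6,16],[8,0],[34,15],[44,0]]
[[6,16],[8,0],[34,19],[38,15],[44,0]]
[[6,16],[8,0],[34,19],[38,15],[44,0],[45,6],[46,0]]
[[6,16],[8,0],[21,15],[34,19],[38,15],[44,0],[45,6],[46,0]]
[[6,16],[8,0],[21,15],[34,19],[38,15],[44,0],[45,6],[46,0]]
[[6,16],[8,0],[21,15],[34,19],[38,15],[44,0],[45,6],[46,0]]
[[6,16],[8,0],[21,15],[34,19],[38,16],[45,6],[46,0]]
[[6,16],[8,0],[21,15],[34,19],[38,16],[41,19],[42,16],[45,6],[46,0]]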